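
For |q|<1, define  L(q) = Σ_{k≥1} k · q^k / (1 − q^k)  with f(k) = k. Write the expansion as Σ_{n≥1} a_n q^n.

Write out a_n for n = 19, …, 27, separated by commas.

20, 42, 32, 36, 24, 60, 31, 42, 40

d|19:{1,19}  Σf=1+19=20
d|20:{20,10,5,4,2,1}  Σf=20+10+5+4+2+1=42
q^21  k|21↦f(k): 21:21 7:7 3:3 1:1  a_21=32
d|22:{1,2,11,22}  Σf=1+2+11+22=36
q^23  k|23↦f(k): 23:23 1:1  a_23=24
d|24:{24,12,8,6,4,3,2,1}  Σf=24+12+8+6+4+3+2+1=60
[q^25] f(1)=1,f(5)=5,f(25)=25 ⇒ 31
n=26: 1·26 2·13 13·2 26·1  f→[1+2+13+26]=42
n=27: 27·1 9·3 3·9 1·27  f→[27+9+3+1]=40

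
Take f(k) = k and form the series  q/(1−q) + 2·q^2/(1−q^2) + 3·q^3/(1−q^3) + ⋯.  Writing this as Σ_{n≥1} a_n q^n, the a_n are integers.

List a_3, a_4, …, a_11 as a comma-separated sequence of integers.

4, 7, 6, 12, 8, 15, 13, 18, 12

[q^3] f(1)=1,f(3)=3 ⇒ 4
q^4  k|4↦f(k): 4:4 2:2 1:1  a_4=7
n=5: 5·1 1·5  f→[5+1]=6
q^6  k|6↦f(k): 1:1 2:2 3:3 6:6  a_6=12
q^7  k|7↦f(k): 1:1 7:7  a_7=8
q^8  k|8↦f(k): 8:8 4:4 2:2 1:1  a_8=15
q^9  k|9↦f(k): 9:9 3:3 1:1  a_9=13
q^10  k|10↦f(k): 1:1 2:2 5:5 10:10  a_10=18
q^11  k|11↦f(k): 11:11 1:1  a_11=12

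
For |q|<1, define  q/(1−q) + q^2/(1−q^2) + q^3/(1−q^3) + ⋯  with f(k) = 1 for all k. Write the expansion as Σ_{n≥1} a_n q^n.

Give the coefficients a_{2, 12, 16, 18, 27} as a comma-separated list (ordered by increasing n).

2, 6, 5, 6, 4

q^2  k|2↦f(k): 1:1 2:1  a_2=2
[q^12] f(12)=1,f(6)=1,f(4)=1,f(3)=1,f(2)=1,f(1)=1 ⇒ 6
d|16:{1,2,4,8,16}  Σf=1+1+1+1+1=5
[q^18] f(18)=1,f(9)=1,f(6)=1,f(3)=1,f(2)=1,f(1)=1 ⇒ 6
q^27  k|27↦f(k): 27:1 9:1 3:1 1:1  a_27=4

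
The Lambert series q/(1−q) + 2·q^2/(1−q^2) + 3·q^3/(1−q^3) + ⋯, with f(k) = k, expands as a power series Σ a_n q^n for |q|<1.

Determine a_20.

a_20 = 42

[q^20] f(1)=1,f(2)=2,f(4)=4,f(5)=5,f(10)=10,f(20)=20 ⇒ 42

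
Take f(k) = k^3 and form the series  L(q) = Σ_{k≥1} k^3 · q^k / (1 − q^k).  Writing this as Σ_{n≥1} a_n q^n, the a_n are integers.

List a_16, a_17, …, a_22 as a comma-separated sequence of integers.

d|16:{16,8,4,2,1}  Σf=4096+512+64+8+1=4681
n=17: 1·17 17·1  f→[1+4913]=4914
d|18:{1,2,3,6,9,18}  Σf=1+8+27+216+729+5832=6813
q^19  k|19↦f(k): 1:1 19:6859  a_19=6860
[q^20] f(20)=8000,f(10)=1000,f(5)=125,f(4)=64,f(2)=8,f(1)=1 ⇒ 9198
d|21:{21,7,3,1}  Σf=9261+343+27+1=9632
q^22  k|22↦f(k): 1:1 2:8 11:1331 22:10648  a_22=11988

4681, 4914, 6813, 6860, 9198, 9632, 11988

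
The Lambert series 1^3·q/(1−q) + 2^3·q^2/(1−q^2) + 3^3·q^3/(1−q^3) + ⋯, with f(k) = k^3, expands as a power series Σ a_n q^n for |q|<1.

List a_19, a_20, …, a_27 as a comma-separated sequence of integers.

6860, 9198, 9632, 11988, 12168, 16380, 15751, 19782, 20440

[q^19] f(19)=6859,f(1)=1 ⇒ 6860
q^20  k|20↦f(k): 1:1 2:8 4:64 5:125 10:1000 20:8000  a_20=9198
[q^21] f(21)=9261,f(7)=343,f(3)=27,f(1)=1 ⇒ 9632
[q^22] f(1)=1,f(2)=8,f(11)=1331,f(22)=10648 ⇒ 11988
d|23:{1,23}  Σf=1+12167=12168
q^24  k|24↦f(k): 24:13824 12:1728 8:512 6:216 4:64 3:27 2:8 1:1  a_24=16380
[q^25] f(25)=15625,f(5)=125,f(1)=1 ⇒ 15751
d|26:{1,2,13,26}  Σf=1+8+2197+17576=19782
d|27:{1,3,9,27}  Σf=1+27+729+19683=20440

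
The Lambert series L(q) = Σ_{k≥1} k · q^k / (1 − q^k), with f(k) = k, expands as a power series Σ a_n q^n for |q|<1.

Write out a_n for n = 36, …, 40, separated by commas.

q^36  k|36↦f(k): 36:36 18:18 12:12 9:9 6:6 4:4 3:3 2:2 1:1  a_36=91
[q^37] f(1)=1,f(37)=37 ⇒ 38
d|38:{38,19,2,1}  Σf=38+19+2+1=60
[q^39] f(39)=39,f(13)=13,f(3)=3,f(1)=1 ⇒ 56
n=40: 1·40 2·20 4·10 5·8 8·5 10·4 20·2 40·1  f→[1+2+4+5+8+10+20+40]=90

91, 38, 60, 56, 90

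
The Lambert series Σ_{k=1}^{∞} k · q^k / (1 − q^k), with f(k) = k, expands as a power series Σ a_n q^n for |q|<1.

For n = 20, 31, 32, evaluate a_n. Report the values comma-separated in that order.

42, 32, 63

d|20:{1,2,4,5,10,20}  Σf=1+2+4+5+10+20=42
d|31:{1,31}  Σf=1+31=32
q^32  k|32↦f(k): 1:1 2:2 4:4 8:8 16:16 32:32  a_32=63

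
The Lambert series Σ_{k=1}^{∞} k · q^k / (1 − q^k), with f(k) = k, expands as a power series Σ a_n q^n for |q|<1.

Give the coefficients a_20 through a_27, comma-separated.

42, 32, 36, 24, 60, 31, 42, 40

[q^20] f(20)=20,f(10)=10,f(5)=5,f(4)=4,f(2)=2,f(1)=1 ⇒ 42
n=21: 21·1 7·3 3·7 1·21  f→[21+7+3+1]=32
[q^22] f(22)=22,f(11)=11,f(2)=2,f(1)=1 ⇒ 36
d|23:{1,23}  Σf=1+23=24
[q^24] f(1)=1,f(2)=2,f(3)=3,f(4)=4,f(6)=6,f(8)=8,f(12)=12,f(24)=24 ⇒ 60
[q^25] f(1)=1,f(5)=5,f(25)=25 ⇒ 31
n=26: 1·26 2·13 13·2 26·1  f→[1+2+13+26]=42
d|27:{27,9,3,1}  Σf=27+9+3+1=40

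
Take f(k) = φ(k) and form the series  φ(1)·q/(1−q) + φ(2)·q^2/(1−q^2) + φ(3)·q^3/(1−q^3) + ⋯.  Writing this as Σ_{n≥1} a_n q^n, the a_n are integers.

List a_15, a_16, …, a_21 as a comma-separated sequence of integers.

d|15:{15,5,3,1}  Σφ=8+4+2+1=15
d|16:{1,2,4,8,16}  Σφ=1+1+2+4+8=16
n=17: 17·1 1·17  φ→[16+1]=17
n=18: 1·18 2·9 3·6 6·3 9·2 18·1  φ→[1+1+2+2+6+6]=18
[q^19] φ(1)=1,φ(19)=18 ⇒ 19
[q^20] φ(20)=8,φ(10)=4,φ(5)=4,φ(4)=2,φ(2)=1,φ(1)=1 ⇒ 20
q^21  k|21↦φ(k): 1:1 3:2 7:6 21:12  a_21=21

15, 16, 17, 18, 19, 20, 21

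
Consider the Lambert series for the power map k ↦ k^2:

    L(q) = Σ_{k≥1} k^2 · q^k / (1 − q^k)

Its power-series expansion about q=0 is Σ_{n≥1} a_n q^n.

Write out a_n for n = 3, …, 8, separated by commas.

10, 21, 26, 50, 50, 85

n=3: 3·1 1·3  f→[9+1]=10
[q^4] f(1)=1,f(2)=4,f(4)=16 ⇒ 21
q^5  k|5↦f(k): 1:1 5:25  a_5=26
[q^6] f(6)=36,f(3)=9,f(2)=4,f(1)=1 ⇒ 50
[q^7] f(7)=49,f(1)=1 ⇒ 50
d|8:{1,2,4,8}  Σf=1+4+16+64=85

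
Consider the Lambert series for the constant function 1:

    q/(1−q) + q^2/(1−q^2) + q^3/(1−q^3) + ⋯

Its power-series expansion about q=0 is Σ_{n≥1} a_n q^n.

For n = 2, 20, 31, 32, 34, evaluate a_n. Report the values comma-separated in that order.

d|2:{2,1}  Σf=1+1=2
n=20: 1·20 2·10 4·5 5·4 10·2 20·1  f→[1+1+1+1+1+1]=6
q^31  k|31↦f(k): 1:1 31:1  a_31=2
[q^32] f(32)=1,f(16)=1,f(8)=1,f(4)=1,f(2)=1,f(1)=1 ⇒ 6
d|34:{34,17,2,1}  Σf=1+1+1+1=4

2, 6, 2, 6, 4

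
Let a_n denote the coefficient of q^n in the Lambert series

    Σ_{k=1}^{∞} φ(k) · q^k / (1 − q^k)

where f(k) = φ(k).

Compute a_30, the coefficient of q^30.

d|30:{1,2,3,5,6,10,15,30}  Σφ=1+1+2+4+2+4+8+8=30

a_30 = 30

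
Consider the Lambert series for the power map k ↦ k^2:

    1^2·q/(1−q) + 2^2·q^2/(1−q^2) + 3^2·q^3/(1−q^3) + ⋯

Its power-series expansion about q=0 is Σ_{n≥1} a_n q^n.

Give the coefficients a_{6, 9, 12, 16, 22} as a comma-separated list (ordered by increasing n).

50, 91, 210, 341, 610

[q^6] f(6)=36,f(3)=9,f(2)=4,f(1)=1 ⇒ 50
q^9  k|9↦f(k): 9:81 3:9 1:1  a_9=91
d|12:{1,2,3,4,6,12}  Σf=1+4+9+16+36+144=210
n=16: 16·1 8·2 4·4 2·8 1·16  f→[256+64+16+4+1]=341
d|22:{22,11,2,1}  Σf=484+121+4+1=610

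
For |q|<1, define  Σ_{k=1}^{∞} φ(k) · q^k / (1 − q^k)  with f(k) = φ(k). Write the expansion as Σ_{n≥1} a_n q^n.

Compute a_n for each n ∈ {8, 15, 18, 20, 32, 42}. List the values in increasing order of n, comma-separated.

[q^8] φ(1)=1,φ(2)=1,φ(4)=2,φ(8)=4 ⇒ 8
[q^15] φ(15)=8,φ(5)=4,φ(3)=2,φ(1)=1 ⇒ 15
[q^18] φ(1)=1,φ(2)=1,φ(3)=2,φ(6)=2,φ(9)=6,φ(18)=6 ⇒ 18
[q^20] φ(1)=1,φ(2)=1,φ(4)=2,φ(5)=4,φ(10)=4,φ(20)=8 ⇒ 20
d|32:{32,16,8,4,2,1}  Σφ=16+8+4+2+1+1=32
n=42: 1·42 2·21 3·14 6·7 7·6 14·3 21·2 42·1  φ→[1+1+2+2+6+6+12+12]=42

8, 15, 18, 20, 32, 42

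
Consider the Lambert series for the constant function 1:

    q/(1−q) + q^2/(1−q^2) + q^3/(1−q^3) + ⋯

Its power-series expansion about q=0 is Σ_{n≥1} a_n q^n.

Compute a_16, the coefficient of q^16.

[q^16] f(16)=1,f(8)=1,f(4)=1,f(2)=1,f(1)=1 ⇒ 5

a_16 = 5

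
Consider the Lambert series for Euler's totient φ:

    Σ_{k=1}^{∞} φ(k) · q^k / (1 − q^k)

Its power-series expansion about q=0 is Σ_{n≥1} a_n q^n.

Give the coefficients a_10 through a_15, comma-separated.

[q^10] φ(10)=4,φ(5)=4,φ(2)=1,φ(1)=1 ⇒ 10
[q^11] φ(1)=1,φ(11)=10 ⇒ 11
[q^12] φ(1)=1,φ(2)=1,φ(3)=2,φ(4)=2,φ(6)=2,φ(12)=4 ⇒ 12
d|13:{1,13}  Σφ=1+12=13
d|14:{14,7,2,1}  Σφ=6+6+1+1=14
[q^15] φ(15)=8,φ(5)=4,φ(3)=2,φ(1)=1 ⇒ 15

10, 11, 12, 13, 14, 15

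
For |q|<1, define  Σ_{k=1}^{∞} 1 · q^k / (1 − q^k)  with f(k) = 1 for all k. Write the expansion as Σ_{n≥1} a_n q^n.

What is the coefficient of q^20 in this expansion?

a_20 = 6

q^20  k|20↦f(k): 1:1 2:1 4:1 5:1 10:1 20:1  a_20=6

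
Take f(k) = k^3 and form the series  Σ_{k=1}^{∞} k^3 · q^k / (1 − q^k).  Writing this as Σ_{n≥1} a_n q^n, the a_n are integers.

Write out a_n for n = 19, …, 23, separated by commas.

6860, 9198, 9632, 11988, 12168

q^19  k|19↦f(k): 19:6859 1:1  a_19=6860
q^20  k|20↦f(k): 1:1 2:8 4:64 5:125 10:1000 20:8000  a_20=9198
q^21  k|21↦f(k): 1:1 3:27 7:343 21:9261  a_21=9632
q^22  k|22↦f(k): 1:1 2:8 11:1331 22:10648  a_22=11988
d|23:{23,1}  Σf=12167+1=12168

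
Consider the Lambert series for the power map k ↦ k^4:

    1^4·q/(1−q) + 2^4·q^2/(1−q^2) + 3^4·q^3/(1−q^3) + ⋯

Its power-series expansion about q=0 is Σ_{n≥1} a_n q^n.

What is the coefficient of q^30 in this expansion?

a_30 = 872644

d|30:{30,15,10,6,5,3,2,1}  Σf=810000+50625+10000+1296+625+81+16+1=872644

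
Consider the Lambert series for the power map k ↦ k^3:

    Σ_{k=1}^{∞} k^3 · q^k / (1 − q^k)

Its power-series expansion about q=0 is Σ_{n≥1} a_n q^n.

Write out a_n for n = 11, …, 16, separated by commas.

1332, 2044, 2198, 3096, 3528, 4681

n=11: 1·11 11·1  f→[1+1331]=1332
d|12:{12,6,4,3,2,1}  Σf=1728+216+64+27+8+1=2044
q^13  k|13↦f(k): 13:2197 1:1  a_13=2198
d|14:{14,7,2,1}  Σf=2744+343+8+1=3096
[q^15] f(15)=3375,f(5)=125,f(3)=27,f(1)=1 ⇒ 3528
q^16  k|16↦f(k): 16:4096 8:512 4:64 2:8 1:1  a_16=4681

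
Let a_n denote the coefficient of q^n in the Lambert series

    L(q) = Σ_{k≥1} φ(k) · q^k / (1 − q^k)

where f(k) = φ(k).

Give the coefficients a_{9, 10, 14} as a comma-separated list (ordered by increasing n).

d|9:{1,3,9}  Σφ=1+2+6=9
d|10:{1,2,5,10}  Σφ=1+1+4+4=10
n=14: 1·14 2·7 7·2 14·1  φ→[1+1+6+6]=14

9, 10, 14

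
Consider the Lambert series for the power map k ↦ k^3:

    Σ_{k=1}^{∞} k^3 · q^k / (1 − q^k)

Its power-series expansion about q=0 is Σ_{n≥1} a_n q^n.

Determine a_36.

q^36  k|36↦f(k): 1:1 2:8 3:27 4:64 6:216 9:729 12:1728 18:5832 36:46656  a_36=55261

a_36 = 55261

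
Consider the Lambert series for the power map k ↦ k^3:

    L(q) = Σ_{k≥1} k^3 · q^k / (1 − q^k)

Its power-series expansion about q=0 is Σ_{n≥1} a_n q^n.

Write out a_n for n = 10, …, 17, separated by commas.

1134, 1332, 2044, 2198, 3096, 3528, 4681, 4914

n=10: 10·1 5·2 2·5 1·10  f→[1000+125+8+1]=1134
[q^11] f(11)=1331,f(1)=1 ⇒ 1332
q^12  k|12↦f(k): 1:1 2:8 3:27 4:64 6:216 12:1728  a_12=2044
q^13  k|13↦f(k): 1:1 13:2197  a_13=2198
n=14: 14·1 7·2 2·7 1·14  f→[2744+343+8+1]=3096
q^15  k|15↦f(k): 15:3375 5:125 3:27 1:1  a_15=3528
q^16  k|16↦f(k): 16:4096 8:512 4:64 2:8 1:1  a_16=4681
[q^17] f(17)=4913,f(1)=1 ⇒ 4914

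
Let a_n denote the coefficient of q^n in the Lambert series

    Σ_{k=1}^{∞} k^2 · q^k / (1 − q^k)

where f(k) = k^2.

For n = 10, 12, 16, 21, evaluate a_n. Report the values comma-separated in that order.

q^10  k|10↦f(k): 10:100 5:25 2:4 1:1  a_10=130
q^12  k|12↦f(k): 1:1 2:4 3:9 4:16 6:36 12:144  a_12=210
d|16:{16,8,4,2,1}  Σf=256+64+16+4+1=341
d|21:{21,7,3,1}  Σf=441+49+9+1=500

130, 210, 341, 500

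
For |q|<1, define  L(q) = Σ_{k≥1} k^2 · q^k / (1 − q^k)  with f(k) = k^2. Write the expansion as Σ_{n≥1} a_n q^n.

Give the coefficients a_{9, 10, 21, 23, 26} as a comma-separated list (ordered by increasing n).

[q^9] f(1)=1,f(3)=9,f(9)=81 ⇒ 91
q^10  k|10↦f(k): 10:100 5:25 2:4 1:1  a_10=130
n=21: 21·1 7·3 3·7 1·21  f→[441+49+9+1]=500
[q^23] f(1)=1,f(23)=529 ⇒ 530
d|26:{26,13,2,1}  Σf=676+169+4+1=850

91, 130, 500, 530, 850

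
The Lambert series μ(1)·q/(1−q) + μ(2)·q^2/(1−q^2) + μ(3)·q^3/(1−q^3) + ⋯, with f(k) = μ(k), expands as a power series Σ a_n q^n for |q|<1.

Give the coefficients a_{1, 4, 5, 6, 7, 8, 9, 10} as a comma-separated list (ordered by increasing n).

1, 0, 0, 0, 0, 0, 0, 0

[q^1] μ(1)=1 ⇒ 1
q^4  k|4↦μ(k): 4:0 2:-1 1:1  a_4=0
n=5: 1·5 5·1  μ→[1+(-1)]=0
q^6  k|6↦μ(k): 1:1 2:-1 3:-1 6:1  a_6=0
n=7: 1·7 7·1  μ→[1+(-1)]=0
n=8: 1·8 2·4 4·2 8·1  μ→[1+(-1)+0+0]=0
d|9:{9,3,1}  Σμ=0+(-1)+1=0
d|10:{1,2,5,10}  Σμ=1+(-1)+(-1)+1=0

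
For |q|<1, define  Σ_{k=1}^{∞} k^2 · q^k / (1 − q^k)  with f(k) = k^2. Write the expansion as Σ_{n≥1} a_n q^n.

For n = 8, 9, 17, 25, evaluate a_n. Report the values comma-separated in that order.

85, 91, 290, 651

d|8:{8,4,2,1}  Σf=64+16+4+1=85
n=9: 9·1 3·3 1·9  f→[81+9+1]=91
q^17  k|17↦f(k): 1:1 17:289  a_17=290
n=25: 1·25 5·5 25·1  f→[1+25+625]=651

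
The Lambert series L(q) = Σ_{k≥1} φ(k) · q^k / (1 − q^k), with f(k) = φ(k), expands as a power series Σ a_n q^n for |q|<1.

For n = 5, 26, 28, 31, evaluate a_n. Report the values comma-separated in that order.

[q^5] φ(1)=1,φ(5)=4 ⇒ 5
d|26:{1,2,13,26}  Σφ=1+1+12+12=26
[q^28] φ(1)=1,φ(2)=1,φ(4)=2,φ(7)=6,φ(14)=6,φ(28)=12 ⇒ 28
[q^31] φ(1)=1,φ(31)=30 ⇒ 31

5, 26, 28, 31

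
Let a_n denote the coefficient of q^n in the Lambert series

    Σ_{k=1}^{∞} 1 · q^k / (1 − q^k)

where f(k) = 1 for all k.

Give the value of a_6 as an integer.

a_6 = 4

q^6  k|6↦f(k): 6:1 3:1 2:1 1:1  a_6=4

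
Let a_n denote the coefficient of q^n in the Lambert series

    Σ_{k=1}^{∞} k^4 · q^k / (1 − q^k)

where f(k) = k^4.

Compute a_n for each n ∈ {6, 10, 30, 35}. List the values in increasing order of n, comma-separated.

1394, 10642, 872644, 1503652

d|6:{6,3,2,1}  Σf=1296+81+16+1=1394
[q^10] f(10)=10000,f(5)=625,f(2)=16,f(1)=1 ⇒ 10642
[q^30] f(1)=1,f(2)=16,f(3)=81,f(5)=625,f(6)=1296,f(10)=10000,f(15)=50625,f(30)=810000 ⇒ 872644
[q^35] f(35)=1500625,f(7)=2401,f(5)=625,f(1)=1 ⇒ 1503652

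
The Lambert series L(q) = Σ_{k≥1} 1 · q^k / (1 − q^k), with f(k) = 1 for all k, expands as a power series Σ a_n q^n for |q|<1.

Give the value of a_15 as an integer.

a_15 = 4

d|15:{1,3,5,15}  Σf=1+1+1+1=4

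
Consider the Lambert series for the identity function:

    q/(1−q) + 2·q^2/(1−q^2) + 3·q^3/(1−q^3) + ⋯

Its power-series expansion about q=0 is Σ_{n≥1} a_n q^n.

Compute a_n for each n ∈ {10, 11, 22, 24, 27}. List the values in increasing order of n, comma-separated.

18, 12, 36, 60, 40

d|10:{1,2,5,10}  Σf=1+2+5+10=18
n=11: 1·11 11·1  f→[1+11]=12
n=22: 1·22 2·11 11·2 22·1  f→[1+2+11+22]=36
n=24: 1·24 2·12 3·8 4·6 6·4 8·3 12·2 24·1  f→[1+2+3+4+6+8+12+24]=60
n=27: 27·1 9·3 3·9 1·27  f→[27+9+3+1]=40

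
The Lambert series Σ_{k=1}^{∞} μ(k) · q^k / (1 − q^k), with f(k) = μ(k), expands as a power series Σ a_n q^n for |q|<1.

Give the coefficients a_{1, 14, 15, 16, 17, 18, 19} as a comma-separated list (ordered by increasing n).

[q^1] μ(1)=1 ⇒ 1
d|14:{1,2,7,14}  Σμ=1+(-1)+(-1)+1=0
[q^15] μ(1)=1,μ(3)=-1,μ(5)=-1,μ(15)=1 ⇒ 0
d|16:{16,8,4,2,1}  Σμ=0+0+0+(-1)+1=0
q^17  k|17↦μ(k): 1:1 17:-1  a_17=0
n=18: 18·1 9·2 6·3 3·6 2·9 1·18  μ→[0+0+1+(-1)+(-1)+1]=0
[q^19] μ(1)=1,μ(19)=-1 ⇒ 0

1, 0, 0, 0, 0, 0, 0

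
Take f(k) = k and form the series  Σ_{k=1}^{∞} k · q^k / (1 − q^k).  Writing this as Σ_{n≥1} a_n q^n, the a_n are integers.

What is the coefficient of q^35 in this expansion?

q^35  k|35↦f(k): 1:1 5:5 7:7 35:35  a_35=48

a_35 = 48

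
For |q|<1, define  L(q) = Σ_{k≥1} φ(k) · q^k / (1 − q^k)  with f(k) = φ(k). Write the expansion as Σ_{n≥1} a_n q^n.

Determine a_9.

d|9:{1,3,9}  Σφ=1+2+6=9

a_9 = 9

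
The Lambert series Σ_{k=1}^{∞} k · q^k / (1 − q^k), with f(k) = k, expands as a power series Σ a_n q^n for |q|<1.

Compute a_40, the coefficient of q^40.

d|40:{1,2,4,5,8,10,20,40}  Σf=1+2+4+5+8+10+20+40=90

a_40 = 90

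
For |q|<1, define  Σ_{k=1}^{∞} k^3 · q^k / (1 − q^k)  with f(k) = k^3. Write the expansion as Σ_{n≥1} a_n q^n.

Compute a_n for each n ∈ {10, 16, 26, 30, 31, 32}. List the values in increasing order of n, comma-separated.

n=10: 10·1 5·2 2·5 1·10  f→[1000+125+8+1]=1134
n=16: 16·1 8·2 4·4 2·8 1·16  f→[4096+512+64+8+1]=4681
d|26:{1,2,13,26}  Σf=1+8+2197+17576=19782
d|30:{1,2,3,5,6,10,15,30}  Σf=1+8+27+125+216+1000+3375+27000=31752
q^31  k|31↦f(k): 31:29791 1:1  a_31=29792
[q^32] f(1)=1,f(2)=8,f(4)=64,f(8)=512,f(16)=4096,f(32)=32768 ⇒ 37449

1134, 4681, 19782, 31752, 29792, 37449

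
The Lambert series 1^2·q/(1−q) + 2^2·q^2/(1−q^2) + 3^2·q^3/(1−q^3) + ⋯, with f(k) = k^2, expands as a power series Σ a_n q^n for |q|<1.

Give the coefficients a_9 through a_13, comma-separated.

q^9  k|9↦f(k): 9:81 3:9 1:1  a_9=91
d|10:{10,5,2,1}  Σf=100+25+4+1=130
[q^11] f(1)=1,f(11)=121 ⇒ 122
n=12: 1·12 2·6 3·4 4·3 6·2 12·1  f→[1+4+9+16+36+144]=210
[q^13] f(1)=1,f(13)=169 ⇒ 170

91, 130, 122, 210, 170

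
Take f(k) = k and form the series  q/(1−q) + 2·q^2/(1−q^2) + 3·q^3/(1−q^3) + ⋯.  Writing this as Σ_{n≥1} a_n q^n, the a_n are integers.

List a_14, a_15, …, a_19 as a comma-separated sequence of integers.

[q^14] f(1)=1,f(2)=2,f(7)=7,f(14)=14 ⇒ 24
n=15: 1·15 3·5 5·3 15·1  f→[1+3+5+15]=24
q^16  k|16↦f(k): 16:16 8:8 4:4 2:2 1:1  a_16=31
[q^17] f(1)=1,f(17)=17 ⇒ 18
d|18:{18,9,6,3,2,1}  Σf=18+9+6+3+2+1=39
q^19  k|19↦f(k): 19:19 1:1  a_19=20

24, 24, 31, 18, 39, 20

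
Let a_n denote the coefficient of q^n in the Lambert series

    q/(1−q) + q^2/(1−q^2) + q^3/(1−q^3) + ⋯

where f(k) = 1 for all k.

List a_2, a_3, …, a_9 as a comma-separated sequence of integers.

d|2:{1,2}  Σf=1+1=2
[q^3] f(3)=1,f(1)=1 ⇒ 2
d|4:{1,2,4}  Σf=1+1+1=3
q^5  k|5↦f(k): 5:1 1:1  a_5=2
n=6: 6·1 3·2 2·3 1·6  f→[1+1+1+1]=4
q^7  k|7↦f(k): 7:1 1:1  a_7=2
d|8:{1,2,4,8}  Σf=1+1+1+1=4
n=9: 9·1 3·3 1·9  f→[1+1+1]=3

2, 2, 3, 2, 4, 2, 4, 3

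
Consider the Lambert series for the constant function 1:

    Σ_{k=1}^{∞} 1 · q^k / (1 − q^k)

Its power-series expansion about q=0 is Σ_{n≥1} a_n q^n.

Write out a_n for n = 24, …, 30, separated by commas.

n=24: 24·1 12·2 8·3 6·4 4·6 3·8 2·12 1·24  f→[1+1+1+1+1+1+1+1]=8
q^25  k|25↦f(k): 1:1 5:1 25:1  a_25=3
d|26:{26,13,2,1}  Σf=1+1+1+1=4
n=27: 1·27 3·9 9·3 27·1  f→[1+1+1+1]=4
[q^28] f(1)=1,f(2)=1,f(4)=1,f(7)=1,f(14)=1,f(28)=1 ⇒ 6
d|29:{29,1}  Σf=1+1=2
d|30:{30,15,10,6,5,3,2,1}  Σf=1+1+1+1+1+1+1+1=8

8, 3, 4, 4, 6, 2, 8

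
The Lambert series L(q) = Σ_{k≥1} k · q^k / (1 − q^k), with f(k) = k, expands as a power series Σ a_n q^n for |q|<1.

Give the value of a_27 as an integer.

a_27 = 40

q^27  k|27↦f(k): 27:27 9:9 3:3 1:1  a_27=40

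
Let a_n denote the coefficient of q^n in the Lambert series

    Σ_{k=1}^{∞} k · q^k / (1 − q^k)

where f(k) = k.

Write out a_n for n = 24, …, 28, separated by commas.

q^24  k|24↦f(k): 1:1 2:2 3:3 4:4 6:6 8:8 12:12 24:24  a_24=60
n=25: 25·1 5·5 1·25  f→[25+5+1]=31
n=26: 1·26 2·13 13·2 26·1  f→[1+2+13+26]=42
q^27  k|27↦f(k): 27:27 9:9 3:3 1:1  a_27=40
n=28: 1·28 2·14 4·7 7·4 14·2 28·1  f→[1+2+4+7+14+28]=56

60, 31, 42, 40, 56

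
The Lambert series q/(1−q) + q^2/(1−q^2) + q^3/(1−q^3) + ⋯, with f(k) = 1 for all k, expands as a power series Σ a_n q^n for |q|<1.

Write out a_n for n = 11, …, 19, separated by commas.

2, 6, 2, 4, 4, 5, 2, 6, 2

q^11  k|11↦f(k): 11:1 1:1  a_11=2
q^12  k|12↦f(k): 12:1 6:1 4:1 3:1 2:1 1:1  a_12=6
n=13: 1·13 13·1  f→[1+1]=2
n=14: 1·14 2·7 7·2 14·1  f→[1+1+1+1]=4
d|15:{1,3,5,15}  Σf=1+1+1+1=4
[q^16] f(16)=1,f(8)=1,f(4)=1,f(2)=1,f(1)=1 ⇒ 5
n=17: 1·17 17·1  f→[1+1]=2
d|18:{1,2,3,6,9,18}  Σf=1+1+1+1+1+1=6
n=19: 19·1 1·19  f→[1+1]=2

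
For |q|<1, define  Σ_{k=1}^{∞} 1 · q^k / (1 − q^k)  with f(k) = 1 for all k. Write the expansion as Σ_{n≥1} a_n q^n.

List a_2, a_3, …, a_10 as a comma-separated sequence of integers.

2, 2, 3, 2, 4, 2, 4, 3, 4

n=2: 1·2 2·1  f→[1+1]=2
n=3: 1·3 3·1  f→[1+1]=2
d|4:{1,2,4}  Σf=1+1+1=3
q^5  k|5↦f(k): 1:1 5:1  a_5=2
q^6  k|6↦f(k): 6:1 3:1 2:1 1:1  a_6=4
[q^7] f(7)=1,f(1)=1 ⇒ 2
q^8  k|8↦f(k): 1:1 2:1 4:1 8:1  a_8=4
d|9:{1,3,9}  Σf=1+1+1=3
d|10:{10,5,2,1}  Σf=1+1+1+1=4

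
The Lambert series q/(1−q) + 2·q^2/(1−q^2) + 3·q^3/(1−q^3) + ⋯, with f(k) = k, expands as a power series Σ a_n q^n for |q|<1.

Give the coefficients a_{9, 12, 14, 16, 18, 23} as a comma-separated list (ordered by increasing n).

d|9:{9,3,1}  Σf=9+3+1=13
[q^12] f(12)=12,f(6)=6,f(4)=4,f(3)=3,f(2)=2,f(1)=1 ⇒ 28
q^14  k|14↦f(k): 1:1 2:2 7:7 14:14  a_14=24
n=16: 1·16 2·8 4·4 8·2 16·1  f→[1+2+4+8+16]=31
[q^18] f(1)=1,f(2)=2,f(3)=3,f(6)=6,f(9)=9,f(18)=18 ⇒ 39
n=23: 1·23 23·1  f→[1+23]=24

13, 28, 24, 31, 39, 24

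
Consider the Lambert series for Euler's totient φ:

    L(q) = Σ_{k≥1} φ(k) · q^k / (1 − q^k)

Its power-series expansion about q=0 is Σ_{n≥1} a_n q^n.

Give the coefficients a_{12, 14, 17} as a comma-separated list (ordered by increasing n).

[q^12] φ(1)=1,φ(2)=1,φ(3)=2,φ(4)=2,φ(6)=2,φ(12)=4 ⇒ 12
[q^14] φ(14)=6,φ(7)=6,φ(2)=1,φ(1)=1 ⇒ 14
[q^17] φ(1)=1,φ(17)=16 ⇒ 17

12, 14, 17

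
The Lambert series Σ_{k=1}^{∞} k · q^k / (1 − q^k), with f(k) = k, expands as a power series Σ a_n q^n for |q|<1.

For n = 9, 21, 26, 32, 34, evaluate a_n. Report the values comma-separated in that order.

13, 32, 42, 63, 54

d|9:{9,3,1}  Σf=9+3+1=13
q^21  k|21↦f(k): 21:21 7:7 3:3 1:1  a_21=32
q^26  k|26↦f(k): 26:26 13:13 2:2 1:1  a_26=42
[q^32] f(1)=1,f(2)=2,f(4)=4,f(8)=8,f(16)=16,f(32)=32 ⇒ 63
d|34:{34,17,2,1}  Σf=34+17+2+1=54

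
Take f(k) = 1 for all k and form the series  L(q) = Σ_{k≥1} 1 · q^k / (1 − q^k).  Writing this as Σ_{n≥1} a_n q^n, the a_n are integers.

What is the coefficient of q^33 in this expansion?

[q^33] f(1)=1,f(3)=1,f(11)=1,f(33)=1 ⇒ 4

a_33 = 4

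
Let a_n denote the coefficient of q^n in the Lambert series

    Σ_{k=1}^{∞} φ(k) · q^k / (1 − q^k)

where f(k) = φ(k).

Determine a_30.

d|30:{30,15,10,6,5,3,2,1}  Σφ=8+8+4+2+4+2+1+1=30

a_30 = 30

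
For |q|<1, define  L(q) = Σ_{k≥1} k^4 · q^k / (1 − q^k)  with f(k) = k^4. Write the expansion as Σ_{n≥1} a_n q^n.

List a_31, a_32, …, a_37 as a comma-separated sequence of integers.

q^31  k|31↦f(k): 1:1 31:923521  a_31=923522
[q^32] f(32)=1048576,f(16)=65536,f(8)=4096,f(4)=256,f(2)=16,f(1)=1 ⇒ 1118481
[q^33] f(1)=1,f(3)=81,f(11)=14641,f(33)=1185921 ⇒ 1200644
d|34:{1,2,17,34}  Σf=1+16+83521+1336336=1419874
n=35: 1·35 5·7 7·5 35·1  f→[1+625+2401+1500625]=1503652
q^36  k|36↦f(k): 1:1 2:16 3:81 4:256 6:1296 9:6561 12:20736 18:104976 36:1679616  a_36=1813539
[q^37] f(1)=1,f(37)=1874161 ⇒ 1874162

923522, 1118481, 1200644, 1419874, 1503652, 1813539, 1874162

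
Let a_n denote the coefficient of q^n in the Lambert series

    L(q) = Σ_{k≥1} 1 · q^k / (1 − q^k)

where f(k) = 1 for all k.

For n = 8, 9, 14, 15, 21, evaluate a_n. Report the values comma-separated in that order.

n=8: 1·8 2·4 4·2 8·1  f→[1+1+1+1]=4
n=9: 9·1 3·3 1·9  f→[1+1+1]=3
d|14:{14,7,2,1}  Σf=1+1+1+1=4
n=15: 15·1 5·3 3·5 1·15  f→[1+1+1+1]=4
[q^21] f(1)=1,f(3)=1,f(7)=1,f(21)=1 ⇒ 4

4, 3, 4, 4, 4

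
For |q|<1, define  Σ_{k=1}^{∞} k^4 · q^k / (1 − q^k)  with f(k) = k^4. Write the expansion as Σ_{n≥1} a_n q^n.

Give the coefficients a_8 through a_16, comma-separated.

n=8: 8·1 4·2 2·4 1·8  f→[4096+256+16+1]=4369
d|9:{1,3,9}  Σf=1+81+6561=6643
n=10: 10·1 5·2 2·5 1·10  f→[10000+625+16+1]=10642
d|11:{11,1}  Σf=14641+1=14642
d|12:{1,2,3,4,6,12}  Σf=1+16+81+256+1296+20736=22386
q^13  k|13↦f(k): 1:1 13:28561  a_13=28562
n=14: 1·14 2·7 7·2 14·1  f→[1+16+2401+38416]=40834
q^15  k|15↦f(k): 15:50625 5:625 3:81 1:1  a_15=51332
n=16: 16·1 8·2 4·4 2·8 1·16  f→[65536+4096+256+16+1]=69905

4369, 6643, 10642, 14642, 22386, 28562, 40834, 51332, 69905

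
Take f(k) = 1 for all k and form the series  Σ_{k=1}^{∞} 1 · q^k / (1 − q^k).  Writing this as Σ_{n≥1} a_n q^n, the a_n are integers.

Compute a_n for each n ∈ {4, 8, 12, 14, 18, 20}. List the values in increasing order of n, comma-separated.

d|4:{4,2,1}  Σf=1+1+1=3
[q^8] f(1)=1,f(2)=1,f(4)=1,f(8)=1 ⇒ 4
[q^12] f(1)=1,f(2)=1,f(3)=1,f(4)=1,f(6)=1,f(12)=1 ⇒ 6
q^14  k|14↦f(k): 1:1 2:1 7:1 14:1  a_14=4
[q^18] f(18)=1,f(9)=1,f(6)=1,f(3)=1,f(2)=1,f(1)=1 ⇒ 6
d|20:{1,2,4,5,10,20}  Σf=1+1+1+1+1+1=6

3, 4, 6, 4, 6, 6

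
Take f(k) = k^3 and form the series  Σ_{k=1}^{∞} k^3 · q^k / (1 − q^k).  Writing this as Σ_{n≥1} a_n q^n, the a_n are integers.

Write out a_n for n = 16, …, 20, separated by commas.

d|16:{1,2,4,8,16}  Σf=1+8+64+512+4096=4681
q^17  k|17↦f(k): 1:1 17:4913  a_17=4914
n=18: 18·1 9·2 6·3 3·6 2·9 1·18  f→[5832+729+216+27+8+1]=6813
[q^19] f(19)=6859,f(1)=1 ⇒ 6860
[q^20] f(1)=1,f(2)=8,f(4)=64,f(5)=125,f(10)=1000,f(20)=8000 ⇒ 9198

4681, 4914, 6813, 6860, 9198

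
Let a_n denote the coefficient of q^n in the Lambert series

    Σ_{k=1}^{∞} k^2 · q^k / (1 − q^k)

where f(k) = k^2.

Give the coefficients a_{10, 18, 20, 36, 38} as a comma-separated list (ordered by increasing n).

n=10: 1·10 2·5 5·2 10·1  f→[1+4+25+100]=130
[q^18] f(18)=324,f(9)=81,f(6)=36,f(3)=9,f(2)=4,f(1)=1 ⇒ 455
d|20:{20,10,5,4,2,1}  Σf=400+100+25+16+4+1=546
[q^36] f(1)=1,f(2)=4,f(3)=9,f(4)=16,f(6)=36,f(9)=81,f(12)=144,f(18)=324,f(36)=1296 ⇒ 1911
n=38: 38·1 19·2 2·19 1·38  f→[1444+361+4+1]=1810

130, 455, 546, 1911, 1810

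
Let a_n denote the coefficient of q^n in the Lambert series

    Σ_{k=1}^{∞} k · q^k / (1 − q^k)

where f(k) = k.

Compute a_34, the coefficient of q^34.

a_34 = 54

d|34:{34,17,2,1}  Σf=34+17+2+1=54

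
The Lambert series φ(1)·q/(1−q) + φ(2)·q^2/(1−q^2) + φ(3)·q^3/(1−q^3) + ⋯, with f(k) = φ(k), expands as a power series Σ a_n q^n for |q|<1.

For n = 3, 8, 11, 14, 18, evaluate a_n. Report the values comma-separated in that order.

[q^3] φ(3)=2,φ(1)=1 ⇒ 3
d|8:{1,2,4,8}  Σφ=1+1+2+4=8
d|11:{11,1}  Σφ=10+1=11
n=14: 1·14 2·7 7·2 14·1  φ→[1+1+6+6]=14
d|18:{1,2,3,6,9,18}  Σφ=1+1+2+2+6+6=18

3, 8, 11, 14, 18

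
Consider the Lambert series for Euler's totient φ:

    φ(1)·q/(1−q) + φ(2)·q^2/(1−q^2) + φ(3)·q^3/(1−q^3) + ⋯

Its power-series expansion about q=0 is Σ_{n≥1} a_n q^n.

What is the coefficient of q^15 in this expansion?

d|15:{15,5,3,1}  Σφ=8+4+2+1=15

a_15 = 15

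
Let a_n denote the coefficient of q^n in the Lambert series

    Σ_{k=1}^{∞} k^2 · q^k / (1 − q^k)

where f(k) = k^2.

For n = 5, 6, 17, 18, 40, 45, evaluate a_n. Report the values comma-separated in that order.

26, 50, 290, 455, 2210, 2366

q^5  k|5↦f(k): 5:25 1:1  a_5=26
n=6: 1·6 2·3 3·2 6·1  f→[1+4+9+36]=50
n=17: 1·17 17·1  f→[1+289]=290
n=18: 18·1 9·2 6·3 3·6 2·9 1·18  f→[324+81+36+9+4+1]=455
[q^40] f(1)=1,f(2)=4,f(4)=16,f(5)=25,f(8)=64,f(10)=100,f(20)=400,f(40)=1600 ⇒ 2210
[q^45] f(45)=2025,f(15)=225,f(9)=81,f(5)=25,f(3)=9,f(1)=1 ⇒ 2366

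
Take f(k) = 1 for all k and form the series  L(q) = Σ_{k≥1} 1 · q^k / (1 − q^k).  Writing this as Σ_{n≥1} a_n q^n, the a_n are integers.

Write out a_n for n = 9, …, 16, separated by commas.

3, 4, 2, 6, 2, 4, 4, 5

n=9: 9·1 3·3 1·9  f→[1+1+1]=3
d|10:{10,5,2,1}  Σf=1+1+1+1=4
d|11:{11,1}  Σf=1+1=2
[q^12] f(12)=1,f(6)=1,f(4)=1,f(3)=1,f(2)=1,f(1)=1 ⇒ 6
q^13  k|13↦f(k): 1:1 13:1  a_13=2
d|14:{1,2,7,14}  Σf=1+1+1+1=4
d|15:{15,5,3,1}  Σf=1+1+1+1=4
[q^16] f(16)=1,f(8)=1,f(4)=1,f(2)=1,f(1)=1 ⇒ 5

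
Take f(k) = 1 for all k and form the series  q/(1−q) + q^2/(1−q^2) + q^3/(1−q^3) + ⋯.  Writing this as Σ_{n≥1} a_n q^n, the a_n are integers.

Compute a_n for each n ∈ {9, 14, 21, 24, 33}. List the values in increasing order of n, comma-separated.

q^9  k|9↦f(k): 1:1 3:1 9:1  a_9=3
[q^14] f(1)=1,f(2)=1,f(7)=1,f(14)=1 ⇒ 4
d|21:{1,3,7,21}  Σf=1+1+1+1=4
d|24:{1,2,3,4,6,8,12,24}  Σf=1+1+1+1+1+1+1+1=8
n=33: 1·33 3·11 11·3 33·1  f→[1+1+1+1]=4

3, 4, 4, 8, 4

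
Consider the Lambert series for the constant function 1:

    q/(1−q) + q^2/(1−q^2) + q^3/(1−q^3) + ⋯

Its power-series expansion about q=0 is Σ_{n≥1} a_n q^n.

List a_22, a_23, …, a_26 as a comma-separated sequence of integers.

[q^22] f(22)=1,f(11)=1,f(2)=1,f(1)=1 ⇒ 4
n=23: 23·1 1·23  f→[1+1]=2
[q^24] f(24)=1,f(12)=1,f(8)=1,f(6)=1,f(4)=1,f(3)=1,f(2)=1,f(1)=1 ⇒ 8
d|25:{25,5,1}  Σf=1+1+1=3
d|26:{26,13,2,1}  Σf=1+1+1+1=4

4, 2, 8, 3, 4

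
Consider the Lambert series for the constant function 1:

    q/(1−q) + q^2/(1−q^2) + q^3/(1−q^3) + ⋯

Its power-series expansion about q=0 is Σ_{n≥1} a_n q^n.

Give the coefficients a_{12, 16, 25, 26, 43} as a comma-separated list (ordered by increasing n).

6, 5, 3, 4, 2

n=12: 12·1 6·2 4·3 3·4 2·6 1·12  f→[1+1+1+1+1+1]=6
n=16: 1·16 2·8 4·4 8·2 16·1  f→[1+1+1+1+1]=5
d|25:{25,5,1}  Σf=1+1+1=3
[q^26] f(26)=1,f(13)=1,f(2)=1,f(1)=1 ⇒ 4
q^43  k|43↦f(k): 1:1 43:1  a_43=2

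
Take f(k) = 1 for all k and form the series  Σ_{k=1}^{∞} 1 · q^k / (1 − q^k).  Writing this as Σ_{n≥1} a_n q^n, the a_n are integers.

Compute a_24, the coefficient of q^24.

a_24 = 8

d|24:{24,12,8,6,4,3,2,1}  Σf=1+1+1+1+1+1+1+1=8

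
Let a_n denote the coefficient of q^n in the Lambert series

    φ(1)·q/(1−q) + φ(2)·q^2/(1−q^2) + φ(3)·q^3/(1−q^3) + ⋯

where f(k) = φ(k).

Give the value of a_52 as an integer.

n=52: 52·1 26·2 13·4 4·13 2·26 1·52  φ→[24+12+12+2+1+1]=52

a_52 = 52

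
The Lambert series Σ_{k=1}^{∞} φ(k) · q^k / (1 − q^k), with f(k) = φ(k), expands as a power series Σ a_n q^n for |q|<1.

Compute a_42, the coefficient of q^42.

n=42: 42·1 21·2 14·3 7·6 6·7 3·14 2·21 1·42  φ→[12+12+6+6+2+2+1+1]=42

a_42 = 42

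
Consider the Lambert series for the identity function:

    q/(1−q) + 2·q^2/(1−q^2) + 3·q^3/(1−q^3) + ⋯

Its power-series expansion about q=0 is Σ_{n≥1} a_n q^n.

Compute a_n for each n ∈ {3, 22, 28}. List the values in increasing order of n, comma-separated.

4, 36, 56

q^3  k|3↦f(k): 3:3 1:1  a_3=4
d|22:{22,11,2,1}  Σf=22+11+2+1=36
d|28:{28,14,7,4,2,1}  Σf=28+14+7+4+2+1=56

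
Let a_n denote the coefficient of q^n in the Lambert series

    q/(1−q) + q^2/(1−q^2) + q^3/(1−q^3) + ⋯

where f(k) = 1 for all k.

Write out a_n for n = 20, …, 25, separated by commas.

6, 4, 4, 2, 8, 3

n=20: 20·1 10·2 5·4 4·5 2·10 1·20  f→[1+1+1+1+1+1]=6
[q^21] f(21)=1,f(7)=1,f(3)=1,f(1)=1 ⇒ 4
n=22: 1·22 2·11 11·2 22·1  f→[1+1+1+1]=4
d|23:{23,1}  Σf=1+1=2
[q^24] f(1)=1,f(2)=1,f(3)=1,f(4)=1,f(6)=1,f(8)=1,f(12)=1,f(24)=1 ⇒ 8
n=25: 1·25 5·5 25·1  f→[1+1+1]=3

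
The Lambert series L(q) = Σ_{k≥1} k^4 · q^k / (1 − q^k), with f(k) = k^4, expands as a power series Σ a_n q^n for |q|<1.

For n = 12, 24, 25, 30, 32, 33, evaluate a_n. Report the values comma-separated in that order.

n=12: 12·1 6·2 4·3 3·4 2·6 1·12  f→[20736+1296+256+81+16+1]=22386
d|24:{1,2,3,4,6,8,12,24}  Σf=1+16+81+256+1296+4096+20736+331776=358258
d|25:{1,5,25}  Σf=1+625+390625=391251
[q^30] f(1)=1,f(2)=16,f(3)=81,f(5)=625,f(6)=1296,f(10)=10000,f(15)=50625,f(30)=810000 ⇒ 872644
d|32:{32,16,8,4,2,1}  Σf=1048576+65536+4096+256+16+1=1118481
d|33:{33,11,3,1}  Σf=1185921+14641+81+1=1200644

22386, 358258, 391251, 872644, 1118481, 1200644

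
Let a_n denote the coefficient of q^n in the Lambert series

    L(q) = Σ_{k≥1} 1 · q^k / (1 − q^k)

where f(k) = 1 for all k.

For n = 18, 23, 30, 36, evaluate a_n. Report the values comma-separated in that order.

6, 2, 8, 9

d|18:{18,9,6,3,2,1}  Σf=1+1+1+1+1+1=6
n=23: 1·23 23·1  f→[1+1]=2
q^30  k|30↦f(k): 1:1 2:1 3:1 5:1 6:1 10:1 15:1 30:1  a_30=8
n=36: 1·36 2·18 3·12 4·9 6·6 9·4 12·3 18·2 36·1  f→[1+1+1+1+1+1+1+1+1]=9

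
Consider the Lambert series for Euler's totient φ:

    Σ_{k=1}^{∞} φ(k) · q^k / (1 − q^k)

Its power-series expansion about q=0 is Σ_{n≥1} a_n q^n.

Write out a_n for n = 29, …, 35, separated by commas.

q^29  k|29↦φ(k): 29:28 1:1  a_29=29
[q^30] φ(1)=1,φ(2)=1,φ(3)=2,φ(5)=4,φ(6)=2,φ(10)=4,φ(15)=8,φ(30)=8 ⇒ 30
q^31  k|31↦φ(k): 1:1 31:30  a_31=31
d|32:{32,16,8,4,2,1}  Σφ=16+8+4+2+1+1=32
q^33  k|33↦φ(k): 1:1 3:2 11:10 33:20  a_33=33
d|34:{1,2,17,34}  Σφ=1+1+16+16=34
[q^35] φ(1)=1,φ(5)=4,φ(7)=6,φ(35)=24 ⇒ 35

29, 30, 31, 32, 33, 34, 35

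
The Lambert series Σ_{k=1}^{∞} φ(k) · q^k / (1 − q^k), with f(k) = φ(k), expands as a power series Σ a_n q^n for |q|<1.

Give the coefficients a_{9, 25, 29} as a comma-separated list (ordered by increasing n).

d|9:{1,3,9}  Σφ=1+2+6=9
q^25  k|25↦φ(k): 25:20 5:4 1:1  a_25=25
d|29:{29,1}  Σφ=28+1=29

9, 25, 29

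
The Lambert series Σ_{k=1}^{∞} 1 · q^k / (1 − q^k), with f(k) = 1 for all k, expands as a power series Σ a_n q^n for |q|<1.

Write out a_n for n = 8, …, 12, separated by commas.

4, 3, 4, 2, 6

d|8:{8,4,2,1}  Σf=1+1+1+1=4
n=9: 1·9 3·3 9·1  f→[1+1+1]=3
d|10:{1,2,5,10}  Σf=1+1+1+1=4
n=11: 11·1 1·11  f→[1+1]=2
[q^12] f(12)=1,f(6)=1,f(4)=1,f(3)=1,f(2)=1,f(1)=1 ⇒ 6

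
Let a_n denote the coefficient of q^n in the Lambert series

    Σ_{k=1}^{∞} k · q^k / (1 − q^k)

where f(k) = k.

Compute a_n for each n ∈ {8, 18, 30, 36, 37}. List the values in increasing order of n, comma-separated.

[q^8] f(8)=8,f(4)=4,f(2)=2,f(1)=1 ⇒ 15
n=18: 18·1 9·2 6·3 3·6 2·9 1·18  f→[18+9+6+3+2+1]=39
q^30  k|30↦f(k): 30:30 15:15 10:10 6:6 5:5 3:3 2:2 1:1  a_30=72
n=36: 1·36 2·18 3·12 4·9 6·6 9·4 12·3 18·2 36·1  f→[1+2+3+4+6+9+12+18+36]=91
[q^37] f(37)=37,f(1)=1 ⇒ 38

15, 39, 72, 91, 38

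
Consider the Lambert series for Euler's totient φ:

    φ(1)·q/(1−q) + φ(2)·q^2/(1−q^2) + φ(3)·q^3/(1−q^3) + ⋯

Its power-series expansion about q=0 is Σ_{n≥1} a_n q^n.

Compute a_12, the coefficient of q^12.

q^12  k|12↦φ(k): 12:4 6:2 4:2 3:2 2:1 1:1  a_12=12

a_12 = 12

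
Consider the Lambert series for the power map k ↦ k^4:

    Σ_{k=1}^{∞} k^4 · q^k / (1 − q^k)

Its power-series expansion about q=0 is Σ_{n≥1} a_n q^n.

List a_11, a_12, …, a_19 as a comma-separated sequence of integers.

n=11: 1·11 11·1  f→[1+14641]=14642
d|12:{1,2,3,4,6,12}  Σf=1+16+81+256+1296+20736=22386
d|13:{13,1}  Σf=28561+1=28562
n=14: 1·14 2·7 7·2 14·1  f→[1+16+2401+38416]=40834
d|15:{1,3,5,15}  Σf=1+81+625+50625=51332
n=16: 1·16 2·8 4·4 8·2 16·1  f→[1+16+256+4096+65536]=69905
[q^17] f(1)=1,f(17)=83521 ⇒ 83522
n=18: 18·1 9·2 6·3 3·6 2·9 1·18  f→[104976+6561+1296+81+16+1]=112931
d|19:{19,1}  Σf=130321+1=130322

14642, 22386, 28562, 40834, 51332, 69905, 83522, 112931, 130322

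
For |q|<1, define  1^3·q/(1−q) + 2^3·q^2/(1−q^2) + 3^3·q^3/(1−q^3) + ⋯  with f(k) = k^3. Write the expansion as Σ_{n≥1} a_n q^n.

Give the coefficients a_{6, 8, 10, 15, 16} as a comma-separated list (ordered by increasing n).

[q^6] f(6)=216,f(3)=27,f(2)=8,f(1)=1 ⇒ 252
[q^8] f(8)=512,f(4)=64,f(2)=8,f(1)=1 ⇒ 585
d|10:{10,5,2,1}  Σf=1000+125+8+1=1134
[q^15] f(1)=1,f(3)=27,f(5)=125,f(15)=3375 ⇒ 3528
n=16: 16·1 8·2 4·4 2·8 1·16  f→[4096+512+64+8+1]=4681

252, 585, 1134, 3528, 4681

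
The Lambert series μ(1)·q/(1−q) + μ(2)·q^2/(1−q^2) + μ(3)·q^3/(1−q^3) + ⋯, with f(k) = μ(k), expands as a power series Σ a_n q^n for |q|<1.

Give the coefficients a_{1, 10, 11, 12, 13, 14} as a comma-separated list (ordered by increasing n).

1, 0, 0, 0, 0, 0

[q^1] μ(1)=1 ⇒ 1
d|10:{1,2,5,10}  Σμ=1+(-1)+(-1)+1=0
d|11:{11,1}  Σμ=(-1)+1=0
n=12: 1·12 2·6 3·4 4·3 6·2 12·1  μ→[1+(-1)+(-1)+0+1+0]=0
[q^13] μ(1)=1,μ(13)=-1 ⇒ 0
d|14:{14,7,2,1}  Σμ=1+(-1)+(-1)+1=0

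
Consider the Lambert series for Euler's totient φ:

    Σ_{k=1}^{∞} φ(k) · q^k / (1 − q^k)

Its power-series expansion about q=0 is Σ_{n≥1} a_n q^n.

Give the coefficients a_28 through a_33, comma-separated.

[q^28] φ(1)=1,φ(2)=1,φ(4)=2,φ(7)=6,φ(14)=6,φ(28)=12 ⇒ 28
d|29:{1,29}  Σφ=1+28=29
q^30  k|30↦φ(k): 1:1 2:1 3:2 5:4 6:2 10:4 15:8 30:8  a_30=30
[q^31] φ(1)=1,φ(31)=30 ⇒ 31
n=32: 1·32 2·16 4·8 8·4 16·2 32·1  φ→[1+1+2+4+8+16]=32
[q^33] φ(1)=1,φ(3)=2,φ(11)=10,φ(33)=20 ⇒ 33

28, 29, 30, 31, 32, 33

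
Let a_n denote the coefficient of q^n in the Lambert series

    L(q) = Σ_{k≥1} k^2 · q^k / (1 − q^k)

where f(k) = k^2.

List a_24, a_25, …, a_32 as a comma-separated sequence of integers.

850, 651, 850, 820, 1050, 842, 1300, 962, 1365

q^24  k|24↦f(k): 24:576 12:144 8:64 6:36 4:16 3:9 2:4 1:1  a_24=850
[q^25] f(1)=1,f(5)=25,f(25)=625 ⇒ 651
q^26  k|26↦f(k): 1:1 2:4 13:169 26:676  a_26=850
q^27  k|27↦f(k): 27:729 9:81 3:9 1:1  a_27=820
d|28:{1,2,4,7,14,28}  Σf=1+4+16+49+196+784=1050
n=29: 29·1 1·29  f→[841+1]=842
d|30:{1,2,3,5,6,10,15,30}  Σf=1+4+9+25+36+100+225+900=1300
q^31  k|31↦f(k): 31:961 1:1  a_31=962
d|32:{1,2,4,8,16,32}  Σf=1+4+16+64+256+1024=1365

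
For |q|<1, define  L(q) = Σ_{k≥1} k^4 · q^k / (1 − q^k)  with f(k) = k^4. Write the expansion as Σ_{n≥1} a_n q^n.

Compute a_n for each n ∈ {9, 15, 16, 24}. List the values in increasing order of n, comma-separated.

6643, 51332, 69905, 358258

q^9  k|9↦f(k): 1:1 3:81 9:6561  a_9=6643
q^15  k|15↦f(k): 15:50625 5:625 3:81 1:1  a_15=51332
q^16  k|16↦f(k): 1:1 2:16 4:256 8:4096 16:65536  a_16=69905
q^24  k|24↦f(k): 1:1 2:16 3:81 4:256 6:1296 8:4096 12:20736 24:331776  a_24=358258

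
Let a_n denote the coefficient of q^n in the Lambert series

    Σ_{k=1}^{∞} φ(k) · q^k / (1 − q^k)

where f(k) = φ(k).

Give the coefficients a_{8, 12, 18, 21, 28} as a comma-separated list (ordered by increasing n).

d|8:{8,4,2,1}  Σφ=4+2+1+1=8
[q^12] φ(1)=1,φ(2)=1,φ(3)=2,φ(4)=2,φ(6)=2,φ(12)=4 ⇒ 12
n=18: 18·1 9·2 6·3 3·6 2·9 1·18  φ→[6+6+2+2+1+1]=18
[q^21] φ(1)=1,φ(3)=2,φ(7)=6,φ(21)=12 ⇒ 21
[q^28] φ(28)=12,φ(14)=6,φ(7)=6,φ(4)=2,φ(2)=1,φ(1)=1 ⇒ 28

8, 12, 18, 21, 28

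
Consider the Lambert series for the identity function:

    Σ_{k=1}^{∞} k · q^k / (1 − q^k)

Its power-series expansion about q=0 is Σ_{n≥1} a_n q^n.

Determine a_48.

a_48 = 124

n=48: 1·48 2·24 3·16 4·12 6·8 8·6 12·4 16·3 24·2 48·1  f→[1+2+3+4+6+8+12+16+24+48]=124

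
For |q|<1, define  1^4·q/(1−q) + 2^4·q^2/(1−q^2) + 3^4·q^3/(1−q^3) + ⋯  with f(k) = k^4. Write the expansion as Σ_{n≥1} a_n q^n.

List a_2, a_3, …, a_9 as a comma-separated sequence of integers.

17, 82, 273, 626, 1394, 2402, 4369, 6643

q^2  k|2↦f(k): 1:1 2:16  a_2=17
q^3  k|3↦f(k): 1:1 3:81  a_3=82
[q^4] f(1)=1,f(2)=16,f(4)=256 ⇒ 273
n=5: 5·1 1·5  f→[625+1]=626
d|6:{6,3,2,1}  Σf=1296+81+16+1=1394
n=7: 1·7 7·1  f→[1+2401]=2402
q^8  k|8↦f(k): 8:4096 4:256 2:16 1:1  a_8=4369
q^9  k|9↦f(k): 9:6561 3:81 1:1  a_9=6643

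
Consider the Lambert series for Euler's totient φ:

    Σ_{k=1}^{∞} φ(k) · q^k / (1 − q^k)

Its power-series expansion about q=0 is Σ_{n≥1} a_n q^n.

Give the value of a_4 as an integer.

d|4:{4,2,1}  Σφ=2+1+1=4

a_4 = 4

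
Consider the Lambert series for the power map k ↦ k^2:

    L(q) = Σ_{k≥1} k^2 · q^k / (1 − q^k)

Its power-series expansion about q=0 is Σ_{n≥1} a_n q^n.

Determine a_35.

d|35:{1,5,7,35}  Σf=1+25+49+1225=1300

a_35 = 1300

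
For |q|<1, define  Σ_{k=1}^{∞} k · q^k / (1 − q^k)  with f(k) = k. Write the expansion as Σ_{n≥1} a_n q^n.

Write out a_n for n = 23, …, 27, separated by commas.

24, 60, 31, 42, 40

n=23: 1·23 23·1  f→[1+23]=24
[q^24] f(1)=1,f(2)=2,f(3)=3,f(4)=4,f(6)=6,f(8)=8,f(12)=12,f(24)=24 ⇒ 60
d|25:{25,5,1}  Σf=25+5+1=31
n=26: 26·1 13·2 2·13 1·26  f→[26+13+2+1]=42
q^27  k|27↦f(k): 1:1 3:3 9:9 27:27  a_27=40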